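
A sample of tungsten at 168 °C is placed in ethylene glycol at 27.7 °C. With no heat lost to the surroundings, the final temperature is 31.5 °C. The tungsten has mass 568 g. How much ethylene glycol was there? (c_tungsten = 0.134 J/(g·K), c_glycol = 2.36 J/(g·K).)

m ≈ 1160 g

Heat lost by the tungsten = heat gained by the glycol:
568·0.134·(168 − 31.5) = m·2.36·(31.5 − 27.7)
8.968 m = 10389  ⇒  m ≈ 1158 g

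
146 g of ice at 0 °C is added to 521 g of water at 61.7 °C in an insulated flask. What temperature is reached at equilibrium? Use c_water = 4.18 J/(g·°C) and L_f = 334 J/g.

T_f ≈ 30.7 °C

Conservation of energy gives ΣQ = 0:
fusion: m_ice L_f = 146·334 = 48764
  meltwater 0→T: 146·4.18·T = 610.28 T
  water: 2177.8(T − 61.7)
2788.1 T = 134369 − 48764 = 85605
T ≈ 30.70 °C (positive, so assuming full melt was valid).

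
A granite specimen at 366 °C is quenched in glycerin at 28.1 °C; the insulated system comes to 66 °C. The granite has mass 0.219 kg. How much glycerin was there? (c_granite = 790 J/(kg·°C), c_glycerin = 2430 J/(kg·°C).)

m ≈ 0.564 kg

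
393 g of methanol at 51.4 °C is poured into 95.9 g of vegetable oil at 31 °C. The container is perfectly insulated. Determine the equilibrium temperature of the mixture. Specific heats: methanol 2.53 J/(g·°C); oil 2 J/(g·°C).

T_f = Σ m_i c_i T_i / Σ m_i c_i:
T_f = (994.29·51.4 + 191.8·31) / (994.29 + 191.8)
    = 57052 / 1186.1 ≈ 48.10 °C

T_f ≈ 48.1 °C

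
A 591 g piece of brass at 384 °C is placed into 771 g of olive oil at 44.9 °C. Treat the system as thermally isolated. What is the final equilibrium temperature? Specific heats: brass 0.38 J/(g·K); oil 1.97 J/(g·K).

Let T be the final temperature. ΣQ_i = 0:
591·0.38·(T − 384) + 771·1.97·(T − 44.9) = 0
(224.58 + 1518.9) T = 224.58·384 + 1518.9·44.9
T = 154436 / 1743.4 = 88.6 °C

T_f ≈ 88.6 °C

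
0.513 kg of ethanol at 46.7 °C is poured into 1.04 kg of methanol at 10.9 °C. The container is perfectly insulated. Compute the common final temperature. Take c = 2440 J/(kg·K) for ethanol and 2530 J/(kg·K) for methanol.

T_f ≈ 22.4 °C

Setting the total heat transfer to zero:
0.513·2440·(T − 46.7) + 1.04·2530·(T − 10.9) = 0
3882.9 T = 87135
T = 87135/3882.9 ≈ 22.44 °C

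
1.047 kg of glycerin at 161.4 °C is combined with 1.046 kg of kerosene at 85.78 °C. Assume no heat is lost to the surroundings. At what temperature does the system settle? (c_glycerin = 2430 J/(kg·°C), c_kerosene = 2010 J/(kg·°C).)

T_f ≈ 127.2 °C

|Q_glycerin| = |Q_kerosene|:
1.047*2430*(161.4 − T) = 1.046*2010*(T − 85.78)
2544.2(161.4 − T) = 2102.5(T − 85.78)
4646.7 T = 590985  ⇒  T ≈ 127.18 °C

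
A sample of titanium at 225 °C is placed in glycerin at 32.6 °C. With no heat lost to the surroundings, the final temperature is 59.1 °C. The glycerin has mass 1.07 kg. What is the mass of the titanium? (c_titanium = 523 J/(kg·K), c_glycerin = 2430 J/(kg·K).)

Heat lost by the titanium = heat gained by the glycerin:
m·523·(225 − 59.1) = 1.07·2430·(59.1 − 32.6)
86766 m = 68903  ⇒  m ≈ 0.7941 kg

m ≈ 0.794 kg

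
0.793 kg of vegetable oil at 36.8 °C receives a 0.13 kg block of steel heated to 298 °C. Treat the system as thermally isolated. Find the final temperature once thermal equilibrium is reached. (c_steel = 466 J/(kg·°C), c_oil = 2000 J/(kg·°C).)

Conservation of energy gives ΣQ = 0:
0.13×466×(T − 298) + 0.793×2000×(T − 36.8) = 0
60.58(T − 298) + 1586(T − 36.8) = 0
(60.58 + 1586) T = 60.58×298 + 1586×36.8
T = 76418 / 1646.6 = 46.4 °C

T_f ≈ 46.4 °C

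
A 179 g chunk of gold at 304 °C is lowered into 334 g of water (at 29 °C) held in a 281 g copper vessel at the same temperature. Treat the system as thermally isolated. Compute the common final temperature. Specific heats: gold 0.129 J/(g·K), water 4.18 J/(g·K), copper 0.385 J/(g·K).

T_f is the heat-capacity-weighted average of the initial temperatures:
T_f = (23.09×304 + 1396.1×29 + 108.19×29) / (23.09 + 1396.1 + 108.19)
    = 50645 / 1527.4 ≈ 33.16 °C

T_f ≈ 33.2 °C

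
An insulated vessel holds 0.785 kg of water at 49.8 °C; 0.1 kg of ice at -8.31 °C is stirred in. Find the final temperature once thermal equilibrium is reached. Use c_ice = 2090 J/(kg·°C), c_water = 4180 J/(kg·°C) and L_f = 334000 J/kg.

T_f ≈ 34.7 °C

Energy conservation, ΣQ = 0:
warm ice to 0 °C: 0.1×2090×(0 − (-8.31)) = 1736.8
  melt ice: 0.1×334000 = 33400
  meltwater 0→T: 0.1×4180×T = 418 T
  water cools: 0.785×4180×(T − 49.8) = 3281.3(T − 49.8)
3699.3 T = 163409 − 35137 = 128272
T ≈ 34.67 °C (positive, so assuming full melt was valid).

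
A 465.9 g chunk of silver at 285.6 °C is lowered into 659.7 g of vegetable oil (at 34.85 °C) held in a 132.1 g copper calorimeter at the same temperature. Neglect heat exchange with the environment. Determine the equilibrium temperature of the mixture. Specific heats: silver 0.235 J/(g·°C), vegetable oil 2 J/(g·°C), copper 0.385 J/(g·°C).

T_f ≈ 53.4 °C

T_f is the heat-capacity-weighted average of the initial temperatures:
T_f = (109.49×285.6 + 1319.4×34.85 + 50.86×34.85) / (109.49 + 1319.4 + 50.86)
    = 79023 / 1479.7 ≈ 53.40 °C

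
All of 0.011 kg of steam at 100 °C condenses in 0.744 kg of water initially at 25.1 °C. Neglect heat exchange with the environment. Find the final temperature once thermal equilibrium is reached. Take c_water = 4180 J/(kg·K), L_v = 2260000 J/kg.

Energy balance with sensible and latent terms:
latent heat released on condensation: 0.011×2260000 = 24860; condensed water 100 °C→T: 45.98(T − 100); original water: 3109.9(T − 25.1)
3155.9 T = 24860 + 4598 + 78059 = 107517
T ≈ 34.07 °C — below 100 °C, confirming all the steam condensed.

T_f ≈ 34.1 °C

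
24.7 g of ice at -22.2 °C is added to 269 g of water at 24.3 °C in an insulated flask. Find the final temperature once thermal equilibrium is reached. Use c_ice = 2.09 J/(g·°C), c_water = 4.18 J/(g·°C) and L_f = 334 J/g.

T_f ≈ 14.6 °C

Setting the total heat transfer to zero:
warm ice to 0 °C: 24.7×2.09×(0 − (-22.2)) = 1146
  latent heat to melt: 24.7×334 = 8249.8
  meltwater 0→T: 24.7×4.18×T = 103.25 T
  water cools: 269×4.18×(T − 24.3) = 1124.4(T − 24.3)
1227.7 T = 27323 − 9395.8 = 17928
T ≈ 14.60 °C. Since T > 0 °C, the all-ice-melts assumption holds.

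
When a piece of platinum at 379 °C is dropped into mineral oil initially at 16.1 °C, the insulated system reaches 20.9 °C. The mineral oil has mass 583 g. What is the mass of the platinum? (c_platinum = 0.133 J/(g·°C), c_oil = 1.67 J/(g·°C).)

m ≈ 98.1 g

|Q_platinum| = |Q_oil|:
m·0.133·(379 − 20.9) = 583·1.67·(20.9 − 16.1)
47.63 m = 4673.3  ⇒  m ≈ 98.12 g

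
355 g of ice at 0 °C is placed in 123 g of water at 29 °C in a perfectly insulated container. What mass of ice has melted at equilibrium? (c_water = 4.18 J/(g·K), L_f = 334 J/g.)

m_melted ≈ 44.6 g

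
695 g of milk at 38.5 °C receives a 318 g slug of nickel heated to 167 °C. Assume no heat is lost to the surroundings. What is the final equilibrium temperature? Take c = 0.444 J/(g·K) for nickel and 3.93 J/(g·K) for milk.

T_f ≈ 44.8 °C

Heat gained plus heat lost sum to zero:
318*0.444*(T − 167) + 695*3.93*(T − 38.5) = 0
(141.19 + 2731.3) T = 141.19*167 + 2731.3*38.5
T = 128736/2872.5 ≈ 44.82 °C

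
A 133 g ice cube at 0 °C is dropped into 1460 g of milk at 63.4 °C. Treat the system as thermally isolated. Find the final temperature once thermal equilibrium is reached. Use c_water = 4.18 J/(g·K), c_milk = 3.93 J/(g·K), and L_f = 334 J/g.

T_f ≈ 50.7 °C

Energy balance with sensible and latent terms:
latent heat to melt: 133×334 = 44422; warm the meltwater: 555.94 T; milk: 5737.8(T − 63.4)
6293.7 T = 363777 − 44422 = 319355
T ≈ 50.74 °C (positive, so assuming full melt was valid).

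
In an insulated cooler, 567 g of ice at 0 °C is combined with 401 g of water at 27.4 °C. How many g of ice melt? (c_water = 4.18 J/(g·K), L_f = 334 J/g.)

Heat available from the water dropping to 0 °C: 401·4.18·27.4 = 45927 J.
To melt every bit of ice: 567·334 = 189378 J.
That's not enough to melt it all — equilibrium is at 0 °C with ice remaining.
m_melted·334 = 45927  ⇒  m_melted ≈ 137.5 g.

m_melted ≈ 138 g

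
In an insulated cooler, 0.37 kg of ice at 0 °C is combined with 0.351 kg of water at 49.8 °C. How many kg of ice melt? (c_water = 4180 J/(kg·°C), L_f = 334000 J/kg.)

Water can give up m c ΔT = 0.351·4180·49.8 = 73066 J before reaching 0 °C.
Melting all 0.37 kg of ice would need 0.37·334000 = 123580 J.
73066 J < 123580 J, so only part of the ice melts and the system sits at 0 °C.
m_melted·334000 = 73066  ⇒  m_melted ≈ 0.2188 kg.

m_melted ≈ 0.219 kg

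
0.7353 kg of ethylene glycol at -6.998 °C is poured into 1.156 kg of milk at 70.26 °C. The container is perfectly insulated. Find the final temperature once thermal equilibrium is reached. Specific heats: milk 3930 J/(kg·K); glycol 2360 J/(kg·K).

T_f ≈ 48.9 °C

Heat gained plus heat lost sum to zero:
1.156·3930·(T − 70.26) + 0.7353·2360·(T − (-6.998)) = 0
4543.1(T − 70.26) + 1735.3(T − (-6.998)) = 0
6278.4 T = 307053
T = 307053 / 6278.4 = 48.9 °C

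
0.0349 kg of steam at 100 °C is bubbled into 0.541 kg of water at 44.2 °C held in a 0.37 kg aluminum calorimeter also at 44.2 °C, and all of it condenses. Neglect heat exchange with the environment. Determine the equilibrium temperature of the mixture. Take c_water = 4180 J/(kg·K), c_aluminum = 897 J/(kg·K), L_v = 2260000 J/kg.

T_f ≈ 76.0 °C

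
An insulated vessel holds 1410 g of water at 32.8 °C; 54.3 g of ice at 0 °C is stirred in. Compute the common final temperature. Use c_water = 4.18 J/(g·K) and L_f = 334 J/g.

Setting the total heat transfer to zero:
melt ice: 54.3×334 = 18136; meltwater 0→T: 54.3×4.18×T = 226.97 T; water cools: 1410×4.18×(T − 32.8) = 5893.8(T − 32.8)
6120.8 T = 193317 − 18136 = 175180
T ≈ 28.62 °C — above 0 °C, consistent with complete melting.

T_f ≈ 28.6 °C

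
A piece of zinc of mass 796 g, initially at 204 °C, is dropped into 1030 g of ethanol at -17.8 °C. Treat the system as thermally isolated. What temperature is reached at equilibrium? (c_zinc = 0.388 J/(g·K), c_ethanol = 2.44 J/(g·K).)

T_f ≈ 6.5 °C

Set heat shed by the hot body equal to heat absorbed by the cold body:
796×0.388×(204 − T) = 1030×2.44×(T − (-17.8))
308.85(204 − T) = 2513.2(T − (-17.8))
2822 T = 18270  ⇒  T ≈ 6.47 °C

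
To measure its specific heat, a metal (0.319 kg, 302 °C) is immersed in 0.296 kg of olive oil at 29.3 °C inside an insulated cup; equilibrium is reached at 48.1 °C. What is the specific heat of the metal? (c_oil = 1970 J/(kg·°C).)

Taking heat into each body as positive, Σ m c ΔT = 0:
0.319×c×(48.1 − 302) + 0.296×1970×(48.1 − 29.3) = 0
-80.99 c = -10963
c = -10963/-80.99 ≈ 135.4 J/(kg·°C)

c ≈ 135 J/(kg·°C)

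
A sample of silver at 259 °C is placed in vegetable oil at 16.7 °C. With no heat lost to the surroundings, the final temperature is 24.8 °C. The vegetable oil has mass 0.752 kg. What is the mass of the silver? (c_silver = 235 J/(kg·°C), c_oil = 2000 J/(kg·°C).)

m ≈ 0.221 kg

Taking heat into each body as positive, Σ m c ΔT = 0:
m·235·(24.8 − 259) + 0.752·2000·(24.8 − 16.7) = 0
-55037 m = -12182
m = -12182/-55037 ≈ 0.2213 kg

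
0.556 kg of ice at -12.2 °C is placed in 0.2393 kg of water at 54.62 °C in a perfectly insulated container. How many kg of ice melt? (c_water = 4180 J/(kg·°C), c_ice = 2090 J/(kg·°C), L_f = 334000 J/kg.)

Cooling the water to 0 °C releases 0.2393·4180·54.62 = 54635 J.
Of that, 0.556·2090·12.2 = 14177 J goes to bring the ice to 0 °C, leaving 40458 J.
Melting all 0.556 kg of ice would need 0.556·334000 = 185704 J.
Since 40458 < 185704 J, not all the ice melts; equilibrium is at 0 °C.
m_melted·334000 = 40458  ⇒  m_melted ≈ 0.1211 kg.

m_melted ≈ 0.121 kg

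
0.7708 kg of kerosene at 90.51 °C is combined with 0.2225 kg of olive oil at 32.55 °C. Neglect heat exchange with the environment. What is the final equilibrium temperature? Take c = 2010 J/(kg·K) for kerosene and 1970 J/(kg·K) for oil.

T_f ≈ 77.7 °C

|Q_kerosene| = |Q_oil|:
0.7708×2010×(90.51 − T) = 0.2225×1970×(T − 32.55)
1549.3(90.51 − T) = 438.32(T − 32.55)
1987.6 T = 154495  ⇒  T ≈ 77.73 °C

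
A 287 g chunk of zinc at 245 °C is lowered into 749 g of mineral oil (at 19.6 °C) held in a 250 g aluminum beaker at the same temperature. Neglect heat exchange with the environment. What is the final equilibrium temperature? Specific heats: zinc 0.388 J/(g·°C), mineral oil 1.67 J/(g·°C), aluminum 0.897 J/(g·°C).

T_f ≈ 35.4 °C

Energy conservation, ΣQ = 0:
287·0.388·(T − 245) + 749·1.67·(T − 19.6) + 250·0.897·(T − 19.6) = 0
111.36(T − 245) + 1250.8(T − 19.6) + 224.25(T − 19.6) = 0
(111.36 + 1250.8 + 224.25) T = 111.36·245 + 1250.8·19.6 + 224.25·19.6
T = 56194 / 1586.4 = 35.4 °C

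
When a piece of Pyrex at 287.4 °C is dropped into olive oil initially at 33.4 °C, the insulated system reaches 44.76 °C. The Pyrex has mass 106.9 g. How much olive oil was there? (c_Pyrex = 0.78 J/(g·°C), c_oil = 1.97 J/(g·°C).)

Taking heat into each body as positive, Σ m c ΔT = 0:
106.9×0.78×(44.76 − 287.4) + m×1.97×(44.76 − 33.4) = 0
22.38 m = 20232
m = 20232/22.38 ≈ 904 g

m ≈ 904 g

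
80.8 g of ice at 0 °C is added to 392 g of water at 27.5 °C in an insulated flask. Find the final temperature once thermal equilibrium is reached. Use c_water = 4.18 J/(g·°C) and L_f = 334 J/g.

T_f ≈ 9.1 °C

Energy balance with sensible and latent terms:
latent heat to melt: 80.8·334 = 26987
  meltwater 0→T: 80.8·4.18·T = 337.74 T
  water: 1638.6(T − 27.5)
1976.3 T = 45060 − 26987 = 18073
T ≈ 9.14 °C (positive, so assuming full melt was valid).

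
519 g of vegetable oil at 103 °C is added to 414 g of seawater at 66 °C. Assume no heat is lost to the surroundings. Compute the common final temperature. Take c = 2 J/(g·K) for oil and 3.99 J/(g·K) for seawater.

T_f ≈ 80.3 °C

Net heat exchanged in the isolated system is zero:
519·2·(T − 103) + 414·3.99·(T − 66) = 0
1038(T − 103) + 1651.9(T − 66) = 0
2689.9 T = 215937
T ≈ 80.28 °C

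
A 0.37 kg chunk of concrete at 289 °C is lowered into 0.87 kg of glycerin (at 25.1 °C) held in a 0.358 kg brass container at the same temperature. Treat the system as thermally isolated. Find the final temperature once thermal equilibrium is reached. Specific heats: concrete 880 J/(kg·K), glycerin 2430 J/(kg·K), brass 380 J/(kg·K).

Net heat exchanged in the isolated system is zero:
0.37×880×(T − 289) + 0.87×2430×(T − 25.1) + 0.358×380×(T − 25.1) = 0
2575.7 T = 150577
T = 150577 / 2575.7 = 58.5 °C

T_f ≈ 58.5 °C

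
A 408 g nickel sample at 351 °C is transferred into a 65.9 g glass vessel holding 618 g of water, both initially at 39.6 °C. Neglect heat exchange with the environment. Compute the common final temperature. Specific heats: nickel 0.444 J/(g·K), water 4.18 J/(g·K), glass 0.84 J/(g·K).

Heat gained plus heat lost sum to zero:
408*0.444*(T − 351) + 618*4.18*(T − 39.6) + 65.9*0.84*(T − 39.6) = 0
2819.7 T = 168073
T = 168073/2819.7 ≈ 59.61 °C

T_f ≈ 59.6 °C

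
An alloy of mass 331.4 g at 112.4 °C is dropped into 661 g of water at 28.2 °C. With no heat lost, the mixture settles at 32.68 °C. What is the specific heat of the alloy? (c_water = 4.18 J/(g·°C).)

m_s c (T_s − T_f) = m_water c_water (T_f − T_0):
331.4·c·(112.4 − 32.68) = 661·4.18·(32.68 − 28.2)
26419 c = 12378  ⇒  c ≈ 0.4685 J/(g·°C)

c ≈ 0.469 J/(g·°C)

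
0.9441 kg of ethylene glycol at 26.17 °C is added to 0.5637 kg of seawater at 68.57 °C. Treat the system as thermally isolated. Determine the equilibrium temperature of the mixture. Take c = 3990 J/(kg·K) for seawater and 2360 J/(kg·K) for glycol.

Net heat exchanged in the isolated system is zero:
0.5637*3990*(T − 68.57) + 0.9441*2360*(T − 26.17) = 0
2249.2(T − 68.57) + 2228.1(T − 26.17) = 0
(2249.2 + 2228.1) T = 2249.2*68.57 + 2228.1*26.17
T = 212534 / 4477.2 = 47.5 °C

T_f ≈ 47.5 °C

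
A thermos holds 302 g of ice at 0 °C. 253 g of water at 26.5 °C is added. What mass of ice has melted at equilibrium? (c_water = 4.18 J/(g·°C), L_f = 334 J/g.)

m_melted ≈ 83.9 g

Water can give up m c ΔT = 253×4.18×26.5 = 28025 J before reaching 0 °C.
Fully melting the ice requires m_ice L_f = 302×334 = 100868 J.
That's not enough to melt it all — equilibrium is at 0 °C with ice remaining.
Mass melted = 28025/334 ≈ 83.91 g.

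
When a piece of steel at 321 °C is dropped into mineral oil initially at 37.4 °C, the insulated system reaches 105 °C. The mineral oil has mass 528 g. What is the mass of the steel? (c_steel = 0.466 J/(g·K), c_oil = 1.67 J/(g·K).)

Conservation of energy gives ΣQ = 0:
m·0.466·(105 − 321) + 528·1.67·(105 − 37.4) = 0
-100.66 m = -59607
m = -59607/-100.66 ≈ 592.2 g

m ≈ 592 g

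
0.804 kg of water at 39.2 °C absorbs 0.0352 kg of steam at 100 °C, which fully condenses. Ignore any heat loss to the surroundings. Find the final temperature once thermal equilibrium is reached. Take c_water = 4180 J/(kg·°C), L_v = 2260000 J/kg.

T_f ≈ 64.4 °C

Net heat exchanged in the isolated system is zero:
condense steam: −0.0352·2260000 = −79552
  condensed water 100 °C→T: 147.14(T − 100)
  water warms: 0.804·4180·(T − 39.2) = 3360.7(T − 39.2)
3507.9 T = 79552 + 14714 + 131740 = 226006
T ≈ 64.43 °C, under the boiling point, so the assumption holds.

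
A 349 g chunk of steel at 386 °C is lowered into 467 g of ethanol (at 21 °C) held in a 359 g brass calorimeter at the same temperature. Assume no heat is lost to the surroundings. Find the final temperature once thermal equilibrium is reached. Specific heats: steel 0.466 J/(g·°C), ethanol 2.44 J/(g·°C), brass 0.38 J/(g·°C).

Energy conservation, ΣQ = 0:
349*0.466*(T − 386) + 467*2.44*(T − 21) + 359*0.38*(T − 21) = 0
162.63(T − 386) + 1139.5(T − 21) + 136.42(T − 21) = 0
1438.5 T = 89571
T = 89571 / 1438.5 = 62.3 °C

T_f ≈ 62.3 °C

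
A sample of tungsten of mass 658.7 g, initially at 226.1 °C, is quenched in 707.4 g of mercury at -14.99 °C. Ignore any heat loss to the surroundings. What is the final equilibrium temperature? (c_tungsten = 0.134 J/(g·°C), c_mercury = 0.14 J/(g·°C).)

T_f ≈ 98.6 °C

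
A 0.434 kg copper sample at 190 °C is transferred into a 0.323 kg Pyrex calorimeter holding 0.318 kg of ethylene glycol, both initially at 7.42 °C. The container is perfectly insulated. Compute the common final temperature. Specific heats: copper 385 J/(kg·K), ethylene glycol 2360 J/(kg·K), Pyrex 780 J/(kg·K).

T_f ≈ 33.5 °C

Conservation of energy gives ΣQ = 0:
0.434×385×(T − 190) + 0.318×2360×(T − 7.42) + 0.323×780×(T − 7.42) = 0
167.09(T − 190) + 750.48(T − 7.42) + 251.94(T − 7.42) = 0
(167.09 + 750.48 + 251.94) T = 167.09×190 + 750.48×7.42 + 251.94×7.42
T = 39185 / 1169.5 = 33.5 °C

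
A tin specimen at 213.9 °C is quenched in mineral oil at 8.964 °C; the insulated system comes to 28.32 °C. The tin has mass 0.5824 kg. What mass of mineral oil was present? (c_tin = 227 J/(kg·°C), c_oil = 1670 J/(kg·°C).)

m ≈ 0.759 kg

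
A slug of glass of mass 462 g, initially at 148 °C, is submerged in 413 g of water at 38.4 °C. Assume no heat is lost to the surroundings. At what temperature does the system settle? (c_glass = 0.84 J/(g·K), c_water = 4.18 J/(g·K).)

T_f ≈ 58.5 °C

Let T be the final temperature. ΣQ_i = 0:
462·0.84·(T − 148) + 413·4.18·(T − 38.4) = 0
388.08(T − 148) + 1726.3(T − 38.4) = 0
(388.08 + 1726.3) T = 388.08·148 + 1726.3·38.4
T ≈ 58.52 °C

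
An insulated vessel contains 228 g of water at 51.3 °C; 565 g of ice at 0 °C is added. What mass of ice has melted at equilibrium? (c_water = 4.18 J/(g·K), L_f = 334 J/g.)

Water can give up m c ΔT = 228·4.18·51.3 = 48891 J before reaching 0 °C.
Melting all 565 g of ice would need 565·334 = 188710 J.
That's not enough to melt it all — equilibrium is at 0 °C with ice remaining.
Mass melted = 48891/334 ≈ 146.4 g.

m_melted ≈ 146 g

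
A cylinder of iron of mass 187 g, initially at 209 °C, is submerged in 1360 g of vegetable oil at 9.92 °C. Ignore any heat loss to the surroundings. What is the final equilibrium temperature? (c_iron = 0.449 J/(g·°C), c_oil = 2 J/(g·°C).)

|Q_iron| = |Q_oil|:
187×0.449×(209 − T) = 1360×2×(T − 9.92)
83.96(209 − T) = 2720(T − 9.92)
2804 T = 44531  ⇒  T ≈ 15.88 °C

T_f ≈ 15.9 °C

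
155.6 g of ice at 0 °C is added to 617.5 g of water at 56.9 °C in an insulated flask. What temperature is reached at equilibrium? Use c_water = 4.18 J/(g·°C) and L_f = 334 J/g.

T_f ≈ 29.4 °C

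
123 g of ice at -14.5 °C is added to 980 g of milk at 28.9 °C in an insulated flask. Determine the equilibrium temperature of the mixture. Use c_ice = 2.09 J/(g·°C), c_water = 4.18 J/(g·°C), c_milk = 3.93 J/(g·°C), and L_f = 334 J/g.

Let T be the final temperature. ΣQ_i = 0:
warm ice to 0 °C: 123×2.09×(0 − (-14.5)) = 3727.5; fusion: m_ice L_f = 123×334 = 41082; warm the meltwater: 514.14 T; milk: 3851.4(T − 28.9)
4365.5 T = 111305 − 44810 = 66496
T ≈ 15.23 °C. Since T > 0 °C, the all-ice-melts assumption holds.

T_f ≈ 15.2 °C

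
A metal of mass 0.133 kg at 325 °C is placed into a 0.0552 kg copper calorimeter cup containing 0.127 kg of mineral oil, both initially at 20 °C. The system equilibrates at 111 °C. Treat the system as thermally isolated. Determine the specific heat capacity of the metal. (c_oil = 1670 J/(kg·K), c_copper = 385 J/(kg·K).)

Energy conservation, ΣQ = 0:
0.133×c×(111 − 325) + 0.127×1670×(111 − 20) + 0.0552×385×(111 − 20) = 0
-28.46 c = -21234
c = -21234/-28.46 ≈ 746.1 J/(kg·K)

c ≈ 746 J/(kg·K)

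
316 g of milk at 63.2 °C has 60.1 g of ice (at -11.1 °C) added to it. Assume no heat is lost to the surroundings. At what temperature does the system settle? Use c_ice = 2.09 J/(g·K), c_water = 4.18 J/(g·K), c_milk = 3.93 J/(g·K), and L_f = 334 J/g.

T_f ≈ 38.2 °C

Taking heat into each body as positive, Σ m c ΔT = 0:
warm ice to 0 °C: 60.1×2.09×(0 − (-11.1)) = 1394.3
  latent heat to melt: 60.1×334 = 20073
  warm the meltwater: 251.22 T
  milk: 1241.9(T − 63.2)
1493.1 T = 78487 − 21468 = 57019
T ≈ 38.19 °C — above 0 °C, consistent with complete melting.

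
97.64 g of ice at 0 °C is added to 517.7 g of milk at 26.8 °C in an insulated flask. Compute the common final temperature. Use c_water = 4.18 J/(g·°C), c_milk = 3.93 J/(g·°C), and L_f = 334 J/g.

T_f ≈ 9.0 °C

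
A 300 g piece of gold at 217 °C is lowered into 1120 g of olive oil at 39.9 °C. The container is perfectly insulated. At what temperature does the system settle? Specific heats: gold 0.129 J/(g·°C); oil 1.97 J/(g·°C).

Heat gained plus heat lost sum to zero:
300·0.129·(T − 217) + 1120·1.97·(T − 39.9) = 0
2245.1 T = 96433
T ≈ 42.95 °C

T_f ≈ 43.0 °C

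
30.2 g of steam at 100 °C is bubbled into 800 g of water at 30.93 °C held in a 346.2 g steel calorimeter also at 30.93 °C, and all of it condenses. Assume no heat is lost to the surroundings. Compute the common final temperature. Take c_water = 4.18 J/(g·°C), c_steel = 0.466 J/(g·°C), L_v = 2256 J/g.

T_f ≈ 52.1 °C

Energy balance with sensible and latent terms:
latent heat released on condensation: 30.2×2256 = 68131
  condensate cools 100→T: 30.2×4.18×(T − 100) = 126.24(T − 100)
  original water: 3344(T − 30.93)
  cup: 161.33(T − 30.93)
3631.6 T = 68131 + 12624 + 108420 = 189175
T ≈ 52.09 °C — below 100 °C, confirming all the steam condensed.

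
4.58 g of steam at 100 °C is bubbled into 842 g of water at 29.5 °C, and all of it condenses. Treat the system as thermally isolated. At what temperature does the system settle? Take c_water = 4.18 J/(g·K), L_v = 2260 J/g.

T_f ≈ 32.8 °C

Setting the total heat transfer to zero:
latent heat released on condensation: 4.58×2260 = 10351; condensate cools 100→T: 4.58×4.18×(T − 100) = 19.14(T − 100); original water: 3519.6(T − 29.5)
3538.7 T = 10351 + 1914.4 + 103827 = 116092
T ≈ 32.81 °C, under the boiling point, so the assumption holds.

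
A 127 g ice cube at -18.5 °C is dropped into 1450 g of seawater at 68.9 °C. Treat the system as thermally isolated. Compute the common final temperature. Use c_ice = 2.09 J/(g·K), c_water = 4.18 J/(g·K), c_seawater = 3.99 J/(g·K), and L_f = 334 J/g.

Energy balance with sensible and latent terms:
ice -18.5→0 °C: 127·2.09·18.5 = 4910.5
  melt ice: 127·334 = 42418
  warm the meltwater: 530.86 T
  seawater cools: 1450·3.99·(T − 68.9) = 5785.5(T − 68.9)
6316.4 T = 398621 − 47328 = 351292
T ≈ 55.62 °C. Since T > 0 °C, the all-ice-melts assumption holds.

T_f ≈ 55.6 °C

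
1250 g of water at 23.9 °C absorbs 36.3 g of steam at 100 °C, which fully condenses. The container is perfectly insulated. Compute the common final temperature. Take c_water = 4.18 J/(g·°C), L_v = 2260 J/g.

Energy balance with sensible and latent terms:
steam→water at 100 °C releases m L_v = 36.3×2260 = 82038; condensate cools 100→T: 36.3×4.18×(T − 100) = 151.73(T − 100); original water: 5225(T − 23.9)
5376.7 T = 82038 + 15173 + 124877 = 222089
T ≈ 41.31 °C (< 100 °C, so full condensation is consistent).

T_f ≈ 41.3 °C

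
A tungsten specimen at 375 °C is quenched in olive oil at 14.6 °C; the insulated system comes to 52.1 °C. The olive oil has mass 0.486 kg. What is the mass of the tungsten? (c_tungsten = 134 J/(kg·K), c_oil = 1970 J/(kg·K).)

m ≈ 0.83 kg

Heat lost by the tungsten = heat gained by the oil:
m×134×(375 − 52.1) = 0.486×1970×(52.1 − 14.6)
43269 m = 35903  ⇒  m ≈ 0.8298 kg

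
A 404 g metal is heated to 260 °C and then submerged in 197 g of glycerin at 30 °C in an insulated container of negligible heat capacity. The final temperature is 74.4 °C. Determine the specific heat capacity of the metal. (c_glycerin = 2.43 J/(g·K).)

Setting the total heat transfer to zero:
404×c×(74.4 − 260) + 197×2.43×(74.4 − 30) = 0
-74982 c = -21255
c = -21255/-74982 ≈ 0.2835 J/(g·K)

c ≈ 0.283 J/(g·K)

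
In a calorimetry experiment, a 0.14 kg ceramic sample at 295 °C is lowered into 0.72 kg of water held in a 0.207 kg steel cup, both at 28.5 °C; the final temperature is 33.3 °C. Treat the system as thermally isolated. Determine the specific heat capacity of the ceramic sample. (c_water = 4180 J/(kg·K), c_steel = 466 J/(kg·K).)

Conservation of energy gives ΣQ = 0:
0.14·c·(33.3 − 295) + 0.72·4180·(33.3 − 28.5) + 0.207·466·(33.3 − 28.5) = 0
-36.64 c = -14909
c = -14909/-36.64 ≈ 406.9 J/(kg·K)

c ≈ 407 J/(kg·K)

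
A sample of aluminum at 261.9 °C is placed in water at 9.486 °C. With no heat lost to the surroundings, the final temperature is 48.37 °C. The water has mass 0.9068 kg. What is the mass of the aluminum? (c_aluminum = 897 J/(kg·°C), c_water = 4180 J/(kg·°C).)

m ≈ 0.769 kg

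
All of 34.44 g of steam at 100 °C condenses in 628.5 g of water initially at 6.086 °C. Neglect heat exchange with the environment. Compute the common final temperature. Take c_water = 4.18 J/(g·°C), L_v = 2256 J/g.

T_f ≈ 39.0 °C

Taking heat into each body as positive, Σ m c ΔT = 0:
latent heat released on condensation: 34.44·2256 = 77697; condensate cools 100→T: 34.44·4.18·(T − 100) = 143.96(T − 100); original water: 2627.1(T − 6.086)
2771.1 T = 77697 + 14396 + 15989 = 108081
T ≈ 39.00 °C (< 100 °C, so full condensation is consistent).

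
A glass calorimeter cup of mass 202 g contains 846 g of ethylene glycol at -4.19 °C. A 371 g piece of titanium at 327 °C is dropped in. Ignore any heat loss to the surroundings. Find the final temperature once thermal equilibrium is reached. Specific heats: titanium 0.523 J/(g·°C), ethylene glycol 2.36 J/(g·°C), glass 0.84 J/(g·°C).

Let T be the final temperature. ΣQ_i = 0:
371×0.523×(T − 327) + 846×2.36×(T − (-4.19)) + 202×0.84×(T − (-4.19)) = 0
194.03(T − 327) + 1996.6(T − (-4.19)) + 169.68(T − (-4.19)) = 0
(194.03 + 1996.6 + 169.68) T = 194.03×327 + 1996.6×(-4.19) + 169.68×(-4.19)
T = 54372/2360.3 ≈ 23.04 °C

T_f ≈ 23.0 °C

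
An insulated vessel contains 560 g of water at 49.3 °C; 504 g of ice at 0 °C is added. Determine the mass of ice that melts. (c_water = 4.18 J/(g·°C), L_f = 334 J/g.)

m_melted ≈ 346 g

Cooling the water to 0 °C releases 560·4.18·49.3 = 115401 J.
To melt every bit of ice: 504·334 = 168336 J.
That's not enough to melt it all — equilibrium is at 0 °C with ice remaining.
m_melt = 115401 / L_f = 345.5 g.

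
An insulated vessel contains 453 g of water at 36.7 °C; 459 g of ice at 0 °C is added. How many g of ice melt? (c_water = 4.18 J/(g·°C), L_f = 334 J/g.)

m_melted ≈ 208 g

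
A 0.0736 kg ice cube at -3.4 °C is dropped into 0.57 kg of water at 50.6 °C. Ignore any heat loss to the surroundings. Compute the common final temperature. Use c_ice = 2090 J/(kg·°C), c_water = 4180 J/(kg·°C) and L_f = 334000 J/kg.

T_f ≈ 35.5 °C

Energy conservation, ΣQ = 0:
ice -3.4→0 °C: 0.0736·2090·3.4 = 523; melt ice: 0.0736·334000 = 24582; warm the meltwater: 307.65 T; water: 2382.6(T − 50.6)
2690.2 T = 120560 − 25105 = 95454
T ≈ 35.48 °C. Since T > 0 °C, the all-ice-melts assumption holds.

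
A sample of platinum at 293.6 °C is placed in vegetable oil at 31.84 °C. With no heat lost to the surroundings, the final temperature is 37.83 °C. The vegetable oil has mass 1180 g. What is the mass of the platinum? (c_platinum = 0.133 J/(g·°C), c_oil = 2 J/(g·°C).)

m ≈ 416 g

Net heat exchanged in the isolated system is zero:
m·0.133·(37.83 − 293.6) + 1180·2·(37.83 − 31.84) = 0
-34.02 m = -14136
m = -14136/-34.02 ≈ 415.6 g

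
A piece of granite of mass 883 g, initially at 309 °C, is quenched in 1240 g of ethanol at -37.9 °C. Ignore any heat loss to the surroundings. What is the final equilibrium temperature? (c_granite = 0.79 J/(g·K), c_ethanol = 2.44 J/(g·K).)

T_f is the heat-capacity-weighted average of the initial temperatures:
T_f = (697.57*309 + 3025.6*(-37.9)) / (697.57 + 3025.6)
    = 100879 / 3723.2 ≈ 27.09 °C

T_f ≈ 27.1 °C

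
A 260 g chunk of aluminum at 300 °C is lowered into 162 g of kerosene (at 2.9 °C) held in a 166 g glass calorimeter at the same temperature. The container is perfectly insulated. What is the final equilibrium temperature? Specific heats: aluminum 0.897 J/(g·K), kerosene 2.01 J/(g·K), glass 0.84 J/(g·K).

With ΣQ=0 the equilibrium temperature is the m·c-weighted mean:
T_f = (233.22×300 + 325.62×2.9 + 139.44×2.9) / (233.22 + 325.62 + 139.44)
    = 71315 / 698.28 ≈ 102.13 °C

T_f ≈ 102.1 °C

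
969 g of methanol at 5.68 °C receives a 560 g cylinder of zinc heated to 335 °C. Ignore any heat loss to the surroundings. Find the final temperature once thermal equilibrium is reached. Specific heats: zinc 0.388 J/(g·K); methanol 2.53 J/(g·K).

T_f is the heat-capacity-weighted average of the initial temperatures:
T_f = (217.28×335 + 2451.6×5.68) / (217.28 + 2451.6)
    = 86714 / 2668.8 ≈ 32.49 °C

T_f ≈ 32.5 °C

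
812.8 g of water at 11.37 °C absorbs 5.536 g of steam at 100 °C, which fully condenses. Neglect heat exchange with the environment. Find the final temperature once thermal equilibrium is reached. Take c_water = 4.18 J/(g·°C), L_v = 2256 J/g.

Energy conservation, ΣQ = 0:
condense steam: −5.536·2256 = −12489
  condensed water 100 °C→T: 23.14(T − 100)
  water warms: 812.8·4.18·(T − 11.37) = 3397.5(T − 11.37)
3420.6 T = 12489 + 2314 + 38630 = 53433
T ≈ 15.62 °C (< 100 °C, so full condensation is consistent).

T_f ≈ 15.6 °C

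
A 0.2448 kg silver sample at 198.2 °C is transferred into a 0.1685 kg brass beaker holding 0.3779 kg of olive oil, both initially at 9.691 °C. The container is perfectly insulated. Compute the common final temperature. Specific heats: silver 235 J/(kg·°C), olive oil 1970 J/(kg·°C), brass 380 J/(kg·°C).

T_f ≈ 22.2 °C

Energy conservation, ΣQ = 0:
0.2448·235·(T − 198.2) + 0.3779·1970·(T − 9.691) + 0.1685·380·(T − 9.691) = 0
866.02 T = 19237
T = 19237 / 866.02 = 22.2 °C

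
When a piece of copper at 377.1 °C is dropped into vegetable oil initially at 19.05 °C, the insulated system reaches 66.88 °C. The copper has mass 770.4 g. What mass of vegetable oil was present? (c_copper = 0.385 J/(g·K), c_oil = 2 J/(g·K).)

|Q_copper| = |Q_oil|:
770.4·0.385·(377.1 − 66.88) = m·2·(66.88 − 19.05)
95.66 m = 92012  ⇒  m ≈ 961.9 g

m ≈ 962 g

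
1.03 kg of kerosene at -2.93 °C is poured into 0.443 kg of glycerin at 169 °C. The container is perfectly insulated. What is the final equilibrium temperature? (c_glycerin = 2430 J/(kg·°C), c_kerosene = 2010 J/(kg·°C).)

Taking heat into each body as positive, Σ m c ΔT = 0:
0.443×2430×(T − 169) + 1.03×2010×(T − (-2.93)) = 0
1076.5(T − 169) + 2070.3(T − (-2.93)) = 0
3146.8 T = 175861
T = 175861 / 3146.8 = 55.9 °C

T_f ≈ 55.9 °C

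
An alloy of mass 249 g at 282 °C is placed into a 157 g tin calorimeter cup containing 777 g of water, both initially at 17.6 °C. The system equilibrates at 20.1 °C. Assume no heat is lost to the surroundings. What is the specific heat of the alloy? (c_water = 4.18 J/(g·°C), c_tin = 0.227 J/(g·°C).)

c ≈ 0.126 J/(g·°C)

Energy conservation, ΣQ = 0:
249×c×(20.1 − 282) + 777×4.18×(20.1 − 17.6) + 157×0.227×(20.1 − 17.6) = 0
-65213 c = -8208.7
c = -8208.7/-65213 ≈ 0.1259 J/(g·°C)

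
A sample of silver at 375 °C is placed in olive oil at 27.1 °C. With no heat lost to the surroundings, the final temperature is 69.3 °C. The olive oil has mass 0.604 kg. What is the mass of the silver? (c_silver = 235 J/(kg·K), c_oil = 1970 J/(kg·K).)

Net heat exchanged in the isolated system is zero:
m×235×(69.3 − 375) + 0.604×1970×(69.3 − 27.1) = 0
-71840 m = -50213
m = -50213/-71840 ≈ 0.699 kg

m ≈ 0.699 kg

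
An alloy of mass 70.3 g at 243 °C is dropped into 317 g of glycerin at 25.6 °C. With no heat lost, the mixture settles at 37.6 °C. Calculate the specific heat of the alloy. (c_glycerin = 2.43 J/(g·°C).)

c ≈ 0.64 J/(g·°C)

Net heat exchanged in the isolated system is zero:
70.3×c×(37.6 − 243) + 317×2.43×(37.6 − 25.6) = 0
-14440 c = -9243.7
c = -9243.7/-14440 ≈ 0.6402 J/(g·°C)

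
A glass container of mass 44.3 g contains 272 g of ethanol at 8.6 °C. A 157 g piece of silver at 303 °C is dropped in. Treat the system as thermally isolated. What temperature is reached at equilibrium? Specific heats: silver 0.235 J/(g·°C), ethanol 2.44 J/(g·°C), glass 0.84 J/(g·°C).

T_f ≈ 23.3 °C

With ΣQ=0 the equilibrium temperature is the m·c-weighted mean:
T_f = (36.89·303 + 663.68·8.6 + 37.21·8.6) / (36.89 + 663.68 + 37.21)
    = 17207 / 737.79 ≈ 23.32 °C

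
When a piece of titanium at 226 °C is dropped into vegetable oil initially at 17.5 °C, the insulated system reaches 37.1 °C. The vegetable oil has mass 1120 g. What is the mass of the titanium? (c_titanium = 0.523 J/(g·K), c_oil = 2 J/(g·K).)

Conservation of energy gives ΣQ = 0:
m·0.523·(37.1 − 226) + 1120·2·(37.1 − 17.5) = 0
-98.79 m = -43904
m = -43904/-98.79 ≈ 444.4 g

m ≈ 444 g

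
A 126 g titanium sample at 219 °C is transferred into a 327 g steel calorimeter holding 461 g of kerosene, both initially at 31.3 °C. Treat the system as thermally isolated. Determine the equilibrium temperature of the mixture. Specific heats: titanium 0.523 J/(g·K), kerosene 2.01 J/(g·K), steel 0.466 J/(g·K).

With ΣQ=0 the equilibrium temperature is the m·c-weighted mean:
T_f = (65.9·219 + 926.61·31.3 + 152.38·31.3) / (65.9 + 926.61 + 152.38)
    = 48204 / 1144.9 ≈ 42.10 °C

T_f ≈ 42.1 °C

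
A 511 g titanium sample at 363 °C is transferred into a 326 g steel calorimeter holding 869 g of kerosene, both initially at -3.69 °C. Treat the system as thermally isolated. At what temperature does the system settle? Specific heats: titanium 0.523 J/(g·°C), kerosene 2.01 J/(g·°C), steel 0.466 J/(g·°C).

T_f ≈ 41.6 °C

Energy conservation, ΣQ = 0:
511·0.523·(T − 363) + 869·2.01·(T − (-3.69)) + 326·0.466·(T − (-3.69)) = 0
267.25(T − 363) + 1746.7(T − (-3.69)) + 151.92(T − (-3.69)) = 0
2165.9 T = 90007
T = 90007/2165.9 ≈ 41.56 °C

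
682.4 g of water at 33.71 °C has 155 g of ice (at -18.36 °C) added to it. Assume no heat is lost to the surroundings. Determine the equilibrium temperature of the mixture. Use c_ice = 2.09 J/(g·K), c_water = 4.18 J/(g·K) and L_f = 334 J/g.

T_f ≈ 11.0 °C

Energy balance with sensible and latent terms:
ice -18.36→0 °C: 155×2.09×18.36 = 5947.7
  fusion: m_ice L_f = 155×334 = 51770
  meltwater 0→T: 155×4.18×T = 647.9 T
  water cools: 682.4×4.18×(T − 33.71) = 2852.4(T − 33.71)
3500.3 T = 96155 − 57718 = 38438
T ≈ 10.98 °C. Since T > 0 °C, the all-ice-melts assumption holds.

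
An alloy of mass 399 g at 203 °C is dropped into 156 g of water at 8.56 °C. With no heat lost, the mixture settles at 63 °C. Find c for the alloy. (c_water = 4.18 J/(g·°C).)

Setting the total heat transfer to zero:
399·c·(63 − 203) + 156·4.18·(63 − 8.56) = 0
-55860 c = -35499
c = -35499/-55860 ≈ 0.6355 J/(g·°C)

c ≈ 0.636 J/(g·°C)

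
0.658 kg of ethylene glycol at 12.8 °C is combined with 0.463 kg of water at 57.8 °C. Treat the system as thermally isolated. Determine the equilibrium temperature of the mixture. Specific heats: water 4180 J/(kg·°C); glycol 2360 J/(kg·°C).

T_f ≈ 37.8 °C

Set heat shed by the hot body equal to heat absorbed by the cold body:
0.463×4180×(57.8 − T) = 0.658×2360×(T − 12.8)
1935.3(57.8 − T) = 1552.9(T − 12.8)
3488.2 T = 131740  ⇒  T ≈ 37.77 °C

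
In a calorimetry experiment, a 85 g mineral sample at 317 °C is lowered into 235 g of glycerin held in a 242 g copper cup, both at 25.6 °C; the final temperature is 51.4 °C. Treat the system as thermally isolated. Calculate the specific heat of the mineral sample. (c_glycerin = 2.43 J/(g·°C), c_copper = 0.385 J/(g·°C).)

c ≈ 0.759 J/(g·°C)

Heat gained plus heat lost sum to zero:
85·c·(51.4 − 317) + 235·2.43·(51.4 − 25.6) + 242·0.385·(51.4 − 25.6) = 0
-22576 c = -17137
c = -17137/-22576 ≈ 0.7591 J/(g·°C)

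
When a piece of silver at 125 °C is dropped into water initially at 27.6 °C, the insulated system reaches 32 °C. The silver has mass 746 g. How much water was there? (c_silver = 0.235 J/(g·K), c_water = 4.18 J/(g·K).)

|Q_silver| = |Q_water|:
746×0.235×(125 − 32) = m×4.18×(32 − 27.6)
18.39 m = 16304  ⇒  m ≈ 886.5 g

m ≈ 886 g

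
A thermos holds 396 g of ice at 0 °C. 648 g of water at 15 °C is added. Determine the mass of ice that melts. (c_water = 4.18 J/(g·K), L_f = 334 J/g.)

Water can give up m c ΔT = 648·4.18·15 = 40630 J before reaching 0 °C.
To melt every bit of ice: 396·334 = 132264 J.
That's not enough to melt it all — equilibrium is at 0 °C with ice remaining.
m_melt = 40630 / L_f = 121.6 g.

m_melted ≈ 122 g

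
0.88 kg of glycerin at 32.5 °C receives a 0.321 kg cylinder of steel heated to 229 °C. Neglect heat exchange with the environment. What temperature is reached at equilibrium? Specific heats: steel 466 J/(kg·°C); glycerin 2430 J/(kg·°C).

Conservation of energy gives ΣQ = 0:
0.321*466*(T − 229) + 0.88*2430*(T − 32.5) = 0
(149.59 + 2138.4) T = 149.59*229 + 2138.4*32.5
T = 103753/2288 ≈ 45.35 °C

T_f ≈ 45.3 °C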